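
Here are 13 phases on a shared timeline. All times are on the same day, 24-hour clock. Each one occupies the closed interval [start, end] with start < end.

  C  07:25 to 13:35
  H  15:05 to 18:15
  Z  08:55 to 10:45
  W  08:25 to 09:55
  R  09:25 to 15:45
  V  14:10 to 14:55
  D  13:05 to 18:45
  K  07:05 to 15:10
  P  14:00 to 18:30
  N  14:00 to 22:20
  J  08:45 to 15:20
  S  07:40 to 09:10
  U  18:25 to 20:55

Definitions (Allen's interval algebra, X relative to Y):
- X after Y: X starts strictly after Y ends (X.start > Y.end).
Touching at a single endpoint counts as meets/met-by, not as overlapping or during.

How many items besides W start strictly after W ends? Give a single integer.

Target W = [08:25, 09:55].
C [07:25, 13:35] → contains → no.
D [13:05, 18:45] → after → counts.
H [15:05, 18:15] → after → counts.
J [08:45, 15:20] → overlapped-by → no.
K [07:05, 15:10] → contains → no.
N [14:00, 22:20] → after → counts.
P [14:00, 18:30] → after → counts.
R [09:25, 15:45] → overlapped-by → no.
S [07:40, 09:10] → overlaps → no.
U [18:25, 20:55] → after → counts.
V [14:10, 14:55] → after → counts.
Z [08:55, 10:45] → overlapped-by → no.
Total: 6.

6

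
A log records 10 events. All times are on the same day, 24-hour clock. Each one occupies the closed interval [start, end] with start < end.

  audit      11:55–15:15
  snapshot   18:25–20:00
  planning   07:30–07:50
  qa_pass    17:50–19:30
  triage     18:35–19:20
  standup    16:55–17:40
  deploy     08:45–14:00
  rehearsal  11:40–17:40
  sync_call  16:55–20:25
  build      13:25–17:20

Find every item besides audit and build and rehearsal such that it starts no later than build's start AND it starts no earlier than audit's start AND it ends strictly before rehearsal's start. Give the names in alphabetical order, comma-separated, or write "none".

Conditions: its start is no later than build's start (X.start <= 13:25) AND its start is no earlier than audit's start (X.start >= 11:55) AND its end is strictly before rehearsal's start (X.end < 11:40).
deploy: start 08:45 <= 13:25? ✓; start 08:45 >= 11:55? ✗; end 14:00 < 11:40? ✗ → no.
planning: start 07:30 <= 13:25? ✓; start 07:30 >= 11:55? ✗; end 07:50 < 11:40? ✓ → no.
qa_pass: start 17:50 <= 13:25? ✗; start 17:50 >= 11:55? ✓; end 19:30 < 11:40? ✗ → no.
snapshot: start 18:25 <= 13:25? ✗; start 18:25 >= 11:55? ✓; end 20:00 < 11:40? ✗ → no.
standup: start 16:55 <= 13:25? ✗; start 16:55 >= 11:55? ✓; end 17:40 < 11:40? ✗ → no.
sync_call: start 16:55 <= 13:25? ✗; start 16:55 >= 11:55? ✓; end 20:25 < 11:40? ✗ → no.
triage: start 18:35 <= 13:25? ✗; start 18:35 >= 11:55? ✓; end 19:20 < 11:40? ✗ → no.
Result: none.

none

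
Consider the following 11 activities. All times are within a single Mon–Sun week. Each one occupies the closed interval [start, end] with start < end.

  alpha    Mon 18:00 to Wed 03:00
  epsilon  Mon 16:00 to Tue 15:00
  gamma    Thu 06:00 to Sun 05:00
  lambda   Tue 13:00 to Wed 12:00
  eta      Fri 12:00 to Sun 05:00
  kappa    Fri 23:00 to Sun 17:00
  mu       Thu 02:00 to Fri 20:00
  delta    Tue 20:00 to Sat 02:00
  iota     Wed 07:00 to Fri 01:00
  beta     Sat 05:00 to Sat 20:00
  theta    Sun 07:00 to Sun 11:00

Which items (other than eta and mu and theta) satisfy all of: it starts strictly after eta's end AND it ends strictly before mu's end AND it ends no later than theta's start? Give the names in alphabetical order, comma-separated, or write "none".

Conditions: its start is strictly after eta's end (X.start > Sun 05:00) AND its end is strictly before mu's end (X.end < Fri 20:00) AND its end is no later than theta's start (X.end <= Sun 07:00).
alpha: start Mon 18:00 > Sun 05:00? ✗; end Wed 03:00 < Fri 20:00? ✓; end Wed 03:00 <= Sun 07:00? ✓ → no.
beta: start Sat 05:00 > Sun 05:00? ✗; end Sat 20:00 < Fri 20:00? ✗; end Sat 20:00 <= Sun 07:00? ✓ → no.
delta: start Tue 20:00 > Sun 05:00? ✗; end Sat 02:00 < Fri 20:00? ✗; end Sat 02:00 <= Sun 07:00? ✓ → no.
epsilon: start Mon 16:00 > Sun 05:00? ✗; end Tue 15:00 < Fri 20:00? ✓; end Tue 15:00 <= Sun 07:00? ✓ → no.
gamma: start Thu 06:00 > Sun 05:00? ✗; end Sun 05:00 < Fri 20:00? ✗; end Sun 05:00 <= Sun 07:00? ✓ → no.
iota: start Wed 07:00 > Sun 05:00? ✗; end Fri 01:00 < Fri 20:00? ✓; end Fri 01:00 <= Sun 07:00? ✓ → no.
kappa: start Fri 23:00 > Sun 05:00? ✗; end Sun 17:00 < Fri 20:00? ✗; end Sun 17:00 <= Sun 07:00? ✗ → no.
lambda: start Tue 13:00 > Sun 05:00? ✗; end Wed 12:00 < Fri 20:00? ✓; end Wed 12:00 <= Sun 07:00? ✓ → no.
Result: none.

none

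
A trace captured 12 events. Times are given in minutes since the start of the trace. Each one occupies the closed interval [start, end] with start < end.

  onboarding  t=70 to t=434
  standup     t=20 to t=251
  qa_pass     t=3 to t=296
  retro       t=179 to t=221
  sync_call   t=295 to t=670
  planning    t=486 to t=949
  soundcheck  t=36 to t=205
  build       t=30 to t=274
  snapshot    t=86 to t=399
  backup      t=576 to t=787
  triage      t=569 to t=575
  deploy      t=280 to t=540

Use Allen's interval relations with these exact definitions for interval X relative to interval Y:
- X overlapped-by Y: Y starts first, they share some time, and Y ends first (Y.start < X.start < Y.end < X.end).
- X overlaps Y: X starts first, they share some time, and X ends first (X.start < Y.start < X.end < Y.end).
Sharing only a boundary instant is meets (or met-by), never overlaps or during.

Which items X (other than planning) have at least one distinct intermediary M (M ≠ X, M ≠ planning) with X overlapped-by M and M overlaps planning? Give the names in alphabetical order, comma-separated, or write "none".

backup, sync_call

Target planning = [t=486, t=949].
Intermediaries M with M overlaps planning: deploy, sync_call.
Via deploy — items with X overlapped-by deploy: sync_call.
Via sync_call — items with X overlapped-by sync_call: backup.
Union: backup, sync_call.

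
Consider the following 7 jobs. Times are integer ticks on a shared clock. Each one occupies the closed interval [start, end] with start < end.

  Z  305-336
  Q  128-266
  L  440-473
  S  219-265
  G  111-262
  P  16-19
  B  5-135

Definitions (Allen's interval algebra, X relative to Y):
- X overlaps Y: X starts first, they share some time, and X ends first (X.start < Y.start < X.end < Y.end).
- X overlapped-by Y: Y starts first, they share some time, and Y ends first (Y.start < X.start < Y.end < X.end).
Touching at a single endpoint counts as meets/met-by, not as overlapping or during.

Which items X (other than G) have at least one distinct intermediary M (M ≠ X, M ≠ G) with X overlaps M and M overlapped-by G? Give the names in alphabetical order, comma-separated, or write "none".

Target G = [111, 262].
Intermediaries M with M overlapped-by G: Q, S.
Via Q — items with X overlaps Q: B.
Via S — items with X overlaps S: none.
Union: B.

B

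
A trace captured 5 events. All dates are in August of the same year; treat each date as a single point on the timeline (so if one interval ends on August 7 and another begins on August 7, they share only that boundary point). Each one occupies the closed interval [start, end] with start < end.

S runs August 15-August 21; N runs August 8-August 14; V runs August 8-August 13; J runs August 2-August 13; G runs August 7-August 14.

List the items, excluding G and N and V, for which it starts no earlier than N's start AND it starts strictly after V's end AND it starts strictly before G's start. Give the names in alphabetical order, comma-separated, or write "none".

Conditions: its start is no earlier than N's start (X.start >= August 8) AND its start is strictly after V's end (X.start > August 13) AND its start is strictly before G's start (X.start < August 7).
J: start August 2 >= August 8? ✗; start August 2 > August 13? ✗; start August 2 < August 7? ✓ → no.
S: start August 15 >= August 8? ✓; start August 15 > August 13? ✓; start August 15 < August 7? ✗ → no.
Result: none.

none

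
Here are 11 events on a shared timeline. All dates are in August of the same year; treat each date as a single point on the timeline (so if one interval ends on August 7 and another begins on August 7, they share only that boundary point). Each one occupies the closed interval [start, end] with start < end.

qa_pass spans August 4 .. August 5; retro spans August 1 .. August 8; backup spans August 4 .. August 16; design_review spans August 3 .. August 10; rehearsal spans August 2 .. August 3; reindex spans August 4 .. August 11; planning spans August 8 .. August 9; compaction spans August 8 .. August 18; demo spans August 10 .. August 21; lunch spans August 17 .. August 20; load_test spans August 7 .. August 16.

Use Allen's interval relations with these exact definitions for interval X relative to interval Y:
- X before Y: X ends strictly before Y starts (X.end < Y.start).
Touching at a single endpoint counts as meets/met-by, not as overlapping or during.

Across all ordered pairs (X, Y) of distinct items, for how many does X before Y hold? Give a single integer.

Checking all 110 ordered pairs for relation 'before'; matching pairs in alphabetical order:
(backup, lunch): backup before lunch ✓
(design_review, lunch): design_review before lunch ✓
(load_test, lunch): load_test before lunch ✓
(planning, demo): planning before demo ✓
(planning, lunch): planning before lunch ✓
(qa_pass, compaction): qa_pass before compaction ✓
(qa_pass, demo): qa_pass before demo ✓
(qa_pass, load_test): qa_pass before load_test ✓
(qa_pass, lunch): qa_pass before lunch ✓
(qa_pass, planning): qa_pass before planning ✓
(rehearsal, backup): rehearsal before backup ✓
(rehearsal, compaction): rehearsal before compaction ✓
(rehearsal, demo): rehearsal before demo ✓
(rehearsal, load_test): rehearsal before load_test ✓
(rehearsal, lunch): rehearsal before lunch ✓
(rehearsal, planning): rehearsal before planning ✓
(rehearsal, qa_pass): rehearsal before qa_pass ✓
(rehearsal, reindex): rehearsal before reindex ✓
(reindex, lunch): reindex before lunch ✓
(retro, demo): retro before demo ✓
(retro, lunch): retro before lunch ✓
Count: 21.

21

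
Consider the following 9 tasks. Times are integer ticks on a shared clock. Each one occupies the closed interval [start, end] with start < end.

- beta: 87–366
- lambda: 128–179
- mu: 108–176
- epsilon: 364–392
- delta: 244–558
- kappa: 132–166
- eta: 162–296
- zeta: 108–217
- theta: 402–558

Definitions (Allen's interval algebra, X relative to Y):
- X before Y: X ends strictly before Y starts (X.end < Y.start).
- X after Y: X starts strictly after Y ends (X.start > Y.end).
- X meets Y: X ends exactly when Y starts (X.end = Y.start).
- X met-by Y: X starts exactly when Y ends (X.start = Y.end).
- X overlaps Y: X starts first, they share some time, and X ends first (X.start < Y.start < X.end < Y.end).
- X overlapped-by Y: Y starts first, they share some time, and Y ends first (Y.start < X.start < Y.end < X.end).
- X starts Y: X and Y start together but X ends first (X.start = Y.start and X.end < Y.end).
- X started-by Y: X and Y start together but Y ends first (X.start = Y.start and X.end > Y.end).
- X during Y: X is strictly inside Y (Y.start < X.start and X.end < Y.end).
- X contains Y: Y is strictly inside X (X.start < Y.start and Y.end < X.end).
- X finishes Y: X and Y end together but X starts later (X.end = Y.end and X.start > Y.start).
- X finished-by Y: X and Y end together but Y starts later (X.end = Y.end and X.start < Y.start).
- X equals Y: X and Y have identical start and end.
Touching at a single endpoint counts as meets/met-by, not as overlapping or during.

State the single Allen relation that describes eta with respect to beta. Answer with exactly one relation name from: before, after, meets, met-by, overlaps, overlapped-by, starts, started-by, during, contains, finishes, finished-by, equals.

during

eta = [162, 296]; beta = [87, 366].
Compare endpoints: eta.start > beta.start, eta.start < beta.end, eta.end > beta.start, eta.end < beta.end.
That pattern is 'during'.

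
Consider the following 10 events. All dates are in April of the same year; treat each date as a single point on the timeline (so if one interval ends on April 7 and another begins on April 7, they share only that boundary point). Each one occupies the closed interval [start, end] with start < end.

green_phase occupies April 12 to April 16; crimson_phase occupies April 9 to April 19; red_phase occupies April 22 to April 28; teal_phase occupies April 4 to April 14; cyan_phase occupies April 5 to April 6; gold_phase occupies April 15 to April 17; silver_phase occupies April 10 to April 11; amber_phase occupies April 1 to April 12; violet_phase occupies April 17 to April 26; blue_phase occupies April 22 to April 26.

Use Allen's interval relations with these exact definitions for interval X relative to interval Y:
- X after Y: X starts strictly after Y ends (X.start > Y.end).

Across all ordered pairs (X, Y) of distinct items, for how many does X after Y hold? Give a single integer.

Checking all 90 ordered pairs for relation 'after'; matching pairs in alphabetical order:
(blue_phase, amber_phase): blue_phase after amber_phase ✓
(blue_phase, crimson_phase): blue_phase after crimson_phase ✓
(blue_phase, cyan_phase): blue_phase after cyan_phase ✓
(blue_phase, gold_phase): blue_phase after gold_phase ✓
(blue_phase, green_phase): blue_phase after green_phase ✓
(blue_phase, silver_phase): blue_phase after silver_phase ✓
(blue_phase, teal_phase): blue_phase after teal_phase ✓
(crimson_phase, cyan_phase): crimson_phase after cyan_phase ✓
(gold_phase, amber_phase): gold_phase after amber_phase ✓
(gold_phase, cyan_phase): gold_phase after cyan_phase ✓
(gold_phase, silver_phase): gold_phase after silver_phase ✓
(gold_phase, teal_phase): gold_phase after teal_phase ✓
(green_phase, cyan_phase): green_phase after cyan_phase ✓
(green_phase, silver_phase): green_phase after silver_phase ✓
(red_phase, amber_phase): red_phase after amber_phase ✓
(red_phase, crimson_phase): red_phase after crimson_phase ✓
(red_phase, cyan_phase): red_phase after cyan_phase ✓
(red_phase, gold_phase): red_phase after gold_phase ✓
(red_phase, green_phase): red_phase after green_phase ✓
(red_phase, silver_phase): red_phase after silver_phase ✓
(red_phase, teal_phase): red_phase after teal_phase ✓
(silver_phase, cyan_phase): silver_phase after cyan_phase ✓
(violet_phase, amber_phase): violet_phase after amber_phase ✓
(violet_phase, cyan_phase): violet_phase after cyan_phase ✓
... plus 3 further pairs not listed.
Count: 27.

27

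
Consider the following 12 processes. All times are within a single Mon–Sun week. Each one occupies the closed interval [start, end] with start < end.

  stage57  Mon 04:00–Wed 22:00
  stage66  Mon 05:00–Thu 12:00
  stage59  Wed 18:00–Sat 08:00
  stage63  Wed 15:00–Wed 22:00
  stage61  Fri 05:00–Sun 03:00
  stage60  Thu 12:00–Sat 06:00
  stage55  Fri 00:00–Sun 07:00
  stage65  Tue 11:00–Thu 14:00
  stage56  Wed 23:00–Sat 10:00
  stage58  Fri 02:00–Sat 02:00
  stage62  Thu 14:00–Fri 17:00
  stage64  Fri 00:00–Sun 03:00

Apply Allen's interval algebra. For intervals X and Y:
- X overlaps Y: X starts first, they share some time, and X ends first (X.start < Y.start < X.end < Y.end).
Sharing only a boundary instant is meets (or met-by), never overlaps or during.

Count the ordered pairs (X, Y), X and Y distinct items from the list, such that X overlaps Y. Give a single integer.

25

Checking all 132 ordered pairs for relation 'overlaps'; matching pairs in alphabetical order:
(stage56, stage55): stage56 overlaps stage55 ✓
(stage56, stage61): stage56 overlaps stage61 ✓
(stage56, stage64): stage56 overlaps stage64 ✓
(stage57, stage59): stage57 overlaps stage59 ✓
(stage57, stage65): stage57 overlaps stage65 ✓
(stage57, stage66): stage57 overlaps stage66 ✓
(stage58, stage61): stage58 overlaps stage61 ✓
(stage59, stage55): stage59 overlaps stage55 ✓
(stage59, stage56): stage59 overlaps stage56 ✓
(stage59, stage61): stage59 overlaps stage61 ✓
(stage59, stage64): stage59 overlaps stage64 ✓
(stage60, stage55): stage60 overlaps stage55 ✓
(stage60, stage61): stage60 overlaps stage61 ✓
(stage60, stage64): stage60 overlaps stage64 ✓
(stage62, stage55): stage62 overlaps stage55 ✓
(stage62, stage58): stage62 overlaps stage58 ✓
(stage62, stage61): stage62 overlaps stage61 ✓
(stage62, stage64): stage62 overlaps stage64 ✓
(stage63, stage59): stage63 overlaps stage59 ✓
(stage65, stage56): stage65 overlaps stage56 ✓
(stage65, stage59): stage65 overlaps stage59 ✓
(stage65, stage60): stage65 overlaps stage60 ✓
(stage66, stage56): stage66 overlaps stage56 ✓
(stage66, stage59): stage66 overlaps stage59 ✓
... plus 1 further pairs not listed.
Count: 25.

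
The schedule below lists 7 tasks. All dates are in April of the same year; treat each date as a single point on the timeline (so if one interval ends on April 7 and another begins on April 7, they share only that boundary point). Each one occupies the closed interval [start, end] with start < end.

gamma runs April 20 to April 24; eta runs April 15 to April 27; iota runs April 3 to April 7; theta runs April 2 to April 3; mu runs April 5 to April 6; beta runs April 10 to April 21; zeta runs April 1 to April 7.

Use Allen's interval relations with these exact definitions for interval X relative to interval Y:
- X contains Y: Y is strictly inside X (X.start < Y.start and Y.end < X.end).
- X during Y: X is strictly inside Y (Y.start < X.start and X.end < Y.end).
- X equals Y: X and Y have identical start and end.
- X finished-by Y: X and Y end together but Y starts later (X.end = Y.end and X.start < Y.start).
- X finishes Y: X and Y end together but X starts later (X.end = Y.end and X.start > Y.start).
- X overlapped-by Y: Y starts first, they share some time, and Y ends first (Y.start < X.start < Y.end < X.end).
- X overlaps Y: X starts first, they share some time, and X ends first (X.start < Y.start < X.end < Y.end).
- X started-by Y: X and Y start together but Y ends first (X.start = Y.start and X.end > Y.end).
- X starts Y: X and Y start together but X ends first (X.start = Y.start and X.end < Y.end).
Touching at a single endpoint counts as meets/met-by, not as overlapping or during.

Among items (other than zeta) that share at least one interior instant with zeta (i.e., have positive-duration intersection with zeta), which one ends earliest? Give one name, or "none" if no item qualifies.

Target zeta = [April 1, April 7].
beta [April 10, April 21] → after → excluded.
eta [April 15, April 27] → after → excluded.
gamma [April 20, April 24] → after → excluded.
iota [April 3, April 7] → finishes → candidate.
mu [April 5, April 6] → during → candidate.
theta [April 2, April 3] → during → candidate.
Among candidates, earliest end is April 3 → theta.

theta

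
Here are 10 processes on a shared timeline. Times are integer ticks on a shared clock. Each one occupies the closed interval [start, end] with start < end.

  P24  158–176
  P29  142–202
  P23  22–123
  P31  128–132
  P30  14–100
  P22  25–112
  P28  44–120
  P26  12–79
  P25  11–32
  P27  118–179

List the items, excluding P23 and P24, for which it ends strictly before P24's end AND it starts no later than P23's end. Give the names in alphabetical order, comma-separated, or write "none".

Conditions: its end is strictly before P24's end (X.end < 176) AND its start is no later than P23's end (X.start <= 123).
P22: end 112 < 176? ✓; start 25 <= 123? ✓ → yes.
P25: end 32 < 176? ✓; start 11 <= 123? ✓ → yes.
P26: end 79 < 176? ✓; start 12 <= 123? ✓ → yes.
P27: end 179 < 176? ✗; start 118 <= 123? ✓ → no.
P28: end 120 < 176? ✓; start 44 <= 123? ✓ → yes.
P29: end 202 < 176? ✗; start 142 <= 123? ✗ → no.
P30: end 100 < 176? ✓; start 14 <= 123? ✓ → yes.
P31: end 132 < 176? ✓; start 128 <= 123? ✗ → no.
Result: P22, P25, P26, P28, P30.

P22, P25, P26, P28, P30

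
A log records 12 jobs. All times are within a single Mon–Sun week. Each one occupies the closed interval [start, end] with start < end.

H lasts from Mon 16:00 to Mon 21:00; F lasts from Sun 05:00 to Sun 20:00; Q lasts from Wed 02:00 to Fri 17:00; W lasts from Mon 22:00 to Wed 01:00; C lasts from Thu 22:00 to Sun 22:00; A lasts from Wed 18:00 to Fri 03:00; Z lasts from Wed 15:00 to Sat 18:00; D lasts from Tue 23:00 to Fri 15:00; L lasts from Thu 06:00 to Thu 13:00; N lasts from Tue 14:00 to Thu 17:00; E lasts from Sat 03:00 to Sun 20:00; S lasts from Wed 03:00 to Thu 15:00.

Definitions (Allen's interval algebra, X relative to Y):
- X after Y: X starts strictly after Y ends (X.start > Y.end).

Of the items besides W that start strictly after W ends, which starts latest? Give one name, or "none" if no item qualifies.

Target W = [Mon 22:00, Wed 01:00].
A [Wed 18:00, Fri 03:00] → after → candidate.
C [Thu 22:00, Sun 22:00] → after → candidate.
D [Tue 23:00, Fri 15:00] → overlapped-by → excluded.
E [Sat 03:00, Sun 20:00] → after → candidate.
F [Sun 05:00, Sun 20:00] → after → candidate.
H [Mon 16:00, Mon 21:00] → before → excluded.
L [Thu 06:00, Thu 13:00] → after → candidate.
N [Tue 14:00, Thu 17:00] → overlapped-by → excluded.
Q [Wed 02:00, Fri 17:00] → after → candidate.
S [Wed 03:00, Thu 15:00] → after → candidate.
Z [Wed 15:00, Sat 18:00] → after → candidate.
Among candidates, latest start is Sun 05:00 → F.

F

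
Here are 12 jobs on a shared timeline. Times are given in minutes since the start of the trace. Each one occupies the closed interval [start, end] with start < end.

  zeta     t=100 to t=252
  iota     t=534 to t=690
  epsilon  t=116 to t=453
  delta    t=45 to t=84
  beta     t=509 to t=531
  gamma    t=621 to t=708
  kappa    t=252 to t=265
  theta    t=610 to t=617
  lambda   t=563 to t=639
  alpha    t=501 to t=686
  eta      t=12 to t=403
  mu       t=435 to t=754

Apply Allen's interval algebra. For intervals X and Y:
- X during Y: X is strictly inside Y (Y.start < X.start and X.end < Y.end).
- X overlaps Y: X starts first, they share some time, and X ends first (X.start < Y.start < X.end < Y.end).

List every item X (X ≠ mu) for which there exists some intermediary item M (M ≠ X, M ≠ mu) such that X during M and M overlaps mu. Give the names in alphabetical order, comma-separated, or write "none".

kappa

Target mu = [t=435, t=754].
Intermediaries M with M overlaps mu: epsilon.
Via epsilon — items with X during epsilon: kappa.
Union: kappa.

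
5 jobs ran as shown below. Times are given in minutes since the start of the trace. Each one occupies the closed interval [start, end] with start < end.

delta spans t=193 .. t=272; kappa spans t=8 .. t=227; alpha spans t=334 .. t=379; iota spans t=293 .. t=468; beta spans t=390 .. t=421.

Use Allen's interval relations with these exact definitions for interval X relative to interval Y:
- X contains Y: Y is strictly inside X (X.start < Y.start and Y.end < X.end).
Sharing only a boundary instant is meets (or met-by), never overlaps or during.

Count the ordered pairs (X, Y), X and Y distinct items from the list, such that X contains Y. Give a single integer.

Checking all 20 ordered pairs for relation 'contains'; matching pairs in alphabetical order:
(iota, alpha): iota contains alpha ✓
(iota, beta): iota contains beta ✓
Count: 2.

2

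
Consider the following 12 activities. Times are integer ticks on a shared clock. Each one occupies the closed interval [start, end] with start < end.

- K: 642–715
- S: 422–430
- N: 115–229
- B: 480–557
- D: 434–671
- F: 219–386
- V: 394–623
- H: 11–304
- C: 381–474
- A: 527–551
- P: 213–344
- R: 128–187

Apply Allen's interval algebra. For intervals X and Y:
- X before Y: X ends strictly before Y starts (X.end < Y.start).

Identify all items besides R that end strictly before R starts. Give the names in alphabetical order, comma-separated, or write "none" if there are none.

none

Target R = [128, 187].
A [527, 551] → after → no.
B [480, 557] → after → no.
C [381, 474] → after → no.
D [434, 671] → after → no.
F [219, 386] → after → no.
H [11, 304] → contains → no.
K [642, 715] → after → no.
N [115, 229] → contains → no.
P [213, 344] → after → no.
S [422, 430] → after → no.
V [394, 623] → after → no.
Result: none.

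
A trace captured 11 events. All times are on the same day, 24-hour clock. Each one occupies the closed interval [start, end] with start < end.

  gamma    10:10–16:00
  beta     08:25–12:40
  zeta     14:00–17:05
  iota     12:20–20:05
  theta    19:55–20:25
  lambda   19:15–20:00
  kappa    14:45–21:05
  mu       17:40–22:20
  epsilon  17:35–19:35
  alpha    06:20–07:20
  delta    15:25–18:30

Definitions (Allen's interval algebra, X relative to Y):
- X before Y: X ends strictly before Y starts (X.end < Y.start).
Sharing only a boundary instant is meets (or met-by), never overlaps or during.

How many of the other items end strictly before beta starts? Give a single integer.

1

Target beta = [08:25, 12:40].
alpha [06:20, 07:20] → before → counts.
delta [15:25, 18:30] → after → no.
epsilon [17:35, 19:35] → after → no.
gamma [10:10, 16:00] → overlapped-by → no.
iota [12:20, 20:05] → overlapped-by → no.
kappa [14:45, 21:05] → after → no.
lambda [19:15, 20:00] → after → no.
mu [17:40, 22:20] → after → no.
theta [19:55, 20:25] → after → no.
zeta [14:00, 17:05] → after → no.
Total: 1.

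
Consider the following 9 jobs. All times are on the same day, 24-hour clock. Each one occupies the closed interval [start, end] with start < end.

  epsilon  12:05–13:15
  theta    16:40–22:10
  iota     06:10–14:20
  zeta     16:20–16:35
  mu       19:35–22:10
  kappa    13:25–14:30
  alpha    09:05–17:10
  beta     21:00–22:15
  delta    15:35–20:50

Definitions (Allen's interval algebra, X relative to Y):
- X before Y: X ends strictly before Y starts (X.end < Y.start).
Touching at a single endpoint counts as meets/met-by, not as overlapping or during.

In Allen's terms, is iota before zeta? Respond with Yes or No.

iota = [06:10, 14:20], zeta = [16:20, 16:35].
Actual relation of iota to zeta: before.
Asked whether 'before' holds → Yes.

Yes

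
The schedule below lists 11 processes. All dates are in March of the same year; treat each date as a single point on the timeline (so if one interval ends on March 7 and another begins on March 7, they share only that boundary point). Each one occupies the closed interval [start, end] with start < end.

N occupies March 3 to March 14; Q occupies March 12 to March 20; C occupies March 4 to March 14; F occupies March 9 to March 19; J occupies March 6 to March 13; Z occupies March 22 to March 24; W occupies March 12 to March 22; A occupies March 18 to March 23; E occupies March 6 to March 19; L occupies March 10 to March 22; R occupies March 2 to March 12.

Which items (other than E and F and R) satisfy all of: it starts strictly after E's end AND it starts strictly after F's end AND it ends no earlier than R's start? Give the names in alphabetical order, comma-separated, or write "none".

Conditions: its start is strictly after E's end (X.start > March 19) AND its start is strictly after F's end (X.start > March 19) AND its end is no earlier than R's start (X.end >= March 2).
A: start March 18 > March 19? ✗; start March 18 > March 19? ✗; end March 23 >= March 2? ✓ → no.
C: start March 4 > March 19? ✗; start March 4 > March 19? ✗; end March 14 >= March 2? ✓ → no.
J: start March 6 > March 19? ✗; start March 6 > March 19? ✗; end March 13 >= March 2? ✓ → no.
L: start March 10 > March 19? ✗; start March 10 > March 19? ✗; end March 22 >= March 2? ✓ → no.
N: start March 3 > March 19? ✗; start March 3 > March 19? ✗; end March 14 >= March 2? ✓ → no.
Q: start March 12 > March 19? ✗; start March 12 > March 19? ✗; end March 20 >= March 2? ✓ → no.
W: start March 12 > March 19? ✗; start March 12 > March 19? ✗; end March 22 >= March 2? ✓ → no.
Z: start March 22 > March 19? ✓; start March 22 > March 19? ✓; end March 24 >= March 2? ✓ → yes.
Result: Z.

Z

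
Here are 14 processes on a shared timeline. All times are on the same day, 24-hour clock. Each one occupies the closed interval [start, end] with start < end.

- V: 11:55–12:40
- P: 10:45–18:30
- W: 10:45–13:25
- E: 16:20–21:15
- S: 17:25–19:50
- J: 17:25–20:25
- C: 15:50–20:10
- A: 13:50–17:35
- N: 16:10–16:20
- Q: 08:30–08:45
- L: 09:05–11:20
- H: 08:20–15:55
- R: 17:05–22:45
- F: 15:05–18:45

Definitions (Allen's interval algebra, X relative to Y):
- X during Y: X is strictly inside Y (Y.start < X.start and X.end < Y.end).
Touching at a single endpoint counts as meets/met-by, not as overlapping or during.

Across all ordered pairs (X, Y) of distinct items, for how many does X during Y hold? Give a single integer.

Checking all 182 ordered pairs for relation 'during'; matching pairs in alphabetical order:
(A, P): A during P ✓
(J, E): J during E ✓
(J, R): J during R ✓
(L, H): L during H ✓
(N, A): N during A ✓
(N, C): N during C ✓
(N, F): N during F ✓
(N, P): N during P ✓
(Q, H): Q during H ✓
(S, C): S during C ✓
(S, E): S during E ✓
(S, R): S during R ✓
(V, H): V during H ✓
(V, P): V during P ✓
(V, W): V during W ✓
(W, H): W during H ✓
Count: 16.

16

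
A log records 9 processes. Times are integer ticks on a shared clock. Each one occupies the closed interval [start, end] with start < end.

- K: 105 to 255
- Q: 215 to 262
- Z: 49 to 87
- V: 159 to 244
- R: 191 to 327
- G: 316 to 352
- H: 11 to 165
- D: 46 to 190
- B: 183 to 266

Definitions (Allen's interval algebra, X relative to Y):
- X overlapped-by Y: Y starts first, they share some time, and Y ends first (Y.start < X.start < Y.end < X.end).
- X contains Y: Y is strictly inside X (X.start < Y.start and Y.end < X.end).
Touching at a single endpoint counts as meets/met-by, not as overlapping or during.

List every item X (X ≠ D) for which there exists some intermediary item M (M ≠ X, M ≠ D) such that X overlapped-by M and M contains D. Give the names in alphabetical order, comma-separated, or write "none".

none

Target D = [46, 190].
Intermediaries M with M contains D: none.
Union: none.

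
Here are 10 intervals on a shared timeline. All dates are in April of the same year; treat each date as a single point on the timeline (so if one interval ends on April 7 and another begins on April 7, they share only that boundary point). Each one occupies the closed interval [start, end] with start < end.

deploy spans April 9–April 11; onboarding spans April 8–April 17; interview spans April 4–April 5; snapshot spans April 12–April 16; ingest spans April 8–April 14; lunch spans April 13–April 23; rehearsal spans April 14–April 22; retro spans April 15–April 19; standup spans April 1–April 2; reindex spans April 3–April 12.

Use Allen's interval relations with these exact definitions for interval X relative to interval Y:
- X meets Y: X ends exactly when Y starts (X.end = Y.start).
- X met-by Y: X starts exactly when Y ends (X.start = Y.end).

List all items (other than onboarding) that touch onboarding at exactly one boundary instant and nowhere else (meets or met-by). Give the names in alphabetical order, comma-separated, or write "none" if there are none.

none

Target onboarding = [April 8, April 17].
deploy [April 9, April 11] → during → no.
ingest [April 8, April 14] → starts → no.
interview [April 4, April 5] → before → no.
lunch [April 13, April 23] → overlapped-by → no.
rehearsal [April 14, April 22] → overlapped-by → no.
reindex [April 3, April 12] → overlaps → no.
retro [April 15, April 19] → overlapped-by → no.
snapshot [April 12, April 16] → during → no.
standup [April 1, April 2] → before → no.
Result: none.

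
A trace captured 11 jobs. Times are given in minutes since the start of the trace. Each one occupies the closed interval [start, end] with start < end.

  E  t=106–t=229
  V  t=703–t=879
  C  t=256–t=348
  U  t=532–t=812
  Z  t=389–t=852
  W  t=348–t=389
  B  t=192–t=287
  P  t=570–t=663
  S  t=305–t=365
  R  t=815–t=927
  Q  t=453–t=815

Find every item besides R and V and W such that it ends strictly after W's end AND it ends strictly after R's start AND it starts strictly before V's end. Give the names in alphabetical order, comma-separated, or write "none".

Z

Conditions: its end is strictly after W's end (X.end > t=389) AND its end is strictly after R's start (X.end > t=815) AND its start is strictly before V's end (X.start < t=879).
B: end t=287 > t=389? ✗; end t=287 > t=815? ✗; start t=192 < t=879? ✓ → no.
C: end t=348 > t=389? ✗; end t=348 > t=815? ✗; start t=256 < t=879? ✓ → no.
E: end t=229 > t=389? ✗; end t=229 > t=815? ✗; start t=106 < t=879? ✓ → no.
P: end t=663 > t=389? ✓; end t=663 > t=815? ✗; start t=570 < t=879? ✓ → no.
Q: end t=815 > t=389? ✓; end t=815 > t=815? ✗; start t=453 < t=879? ✓ → no.
S: end t=365 > t=389? ✗; end t=365 > t=815? ✗; start t=305 < t=879? ✓ → no.
U: end t=812 > t=389? ✓; end t=812 > t=815? ✗; start t=532 < t=879? ✓ → no.
Z: end t=852 > t=389? ✓; end t=852 > t=815? ✓; start t=389 < t=879? ✓ → yes.
Result: Z.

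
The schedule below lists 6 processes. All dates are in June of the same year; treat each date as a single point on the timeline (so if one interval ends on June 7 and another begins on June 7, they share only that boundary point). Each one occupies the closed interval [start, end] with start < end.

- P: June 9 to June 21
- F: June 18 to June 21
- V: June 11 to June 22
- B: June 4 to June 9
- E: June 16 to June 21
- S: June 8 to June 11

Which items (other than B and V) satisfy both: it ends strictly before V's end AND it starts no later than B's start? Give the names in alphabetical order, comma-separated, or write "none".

none

Conditions: its end is strictly before V's end (X.end < June 22) AND its start is no later than B's start (X.start <= June 4).
E: end June 21 < June 22? ✓; start June 16 <= June 4? ✗ → no.
F: end June 21 < June 22? ✓; start June 18 <= June 4? ✗ → no.
P: end June 21 < June 22? ✓; start June 9 <= June 4? ✗ → no.
S: end June 11 < June 22? ✓; start June 8 <= June 4? ✗ → no.
Result: none.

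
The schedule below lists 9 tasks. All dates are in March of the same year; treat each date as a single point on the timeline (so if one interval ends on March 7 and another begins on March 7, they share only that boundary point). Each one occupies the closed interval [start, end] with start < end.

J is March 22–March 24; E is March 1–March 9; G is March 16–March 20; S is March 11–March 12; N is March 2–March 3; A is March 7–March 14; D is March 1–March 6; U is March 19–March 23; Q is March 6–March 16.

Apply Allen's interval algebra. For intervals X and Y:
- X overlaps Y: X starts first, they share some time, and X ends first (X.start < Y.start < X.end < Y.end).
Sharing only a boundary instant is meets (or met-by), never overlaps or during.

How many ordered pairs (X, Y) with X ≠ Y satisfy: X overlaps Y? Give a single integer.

4

Checking all 72 ordered pairs for relation 'overlaps'; matching pairs in alphabetical order:
(E, A): E overlaps A ✓
(E, Q): E overlaps Q ✓
(G, U): G overlaps U ✓
(U, J): U overlaps J ✓
Count: 4.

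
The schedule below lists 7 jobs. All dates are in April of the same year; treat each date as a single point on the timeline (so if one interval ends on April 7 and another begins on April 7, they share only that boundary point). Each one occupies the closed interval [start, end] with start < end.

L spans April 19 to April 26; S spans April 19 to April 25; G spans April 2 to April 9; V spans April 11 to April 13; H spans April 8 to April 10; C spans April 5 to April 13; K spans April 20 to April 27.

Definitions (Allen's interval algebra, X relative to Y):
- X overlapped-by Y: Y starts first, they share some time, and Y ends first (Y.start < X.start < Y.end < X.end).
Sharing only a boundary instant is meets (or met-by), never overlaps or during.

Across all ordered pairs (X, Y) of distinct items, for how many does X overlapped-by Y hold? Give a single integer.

4

Checking all 42 ordered pairs for relation 'overlapped-by'; matching pairs in alphabetical order:
(C, G): C overlapped-by G ✓
(H, G): H overlapped-by G ✓
(K, L): K overlapped-by L ✓
(K, S): K overlapped-by S ✓
Count: 4.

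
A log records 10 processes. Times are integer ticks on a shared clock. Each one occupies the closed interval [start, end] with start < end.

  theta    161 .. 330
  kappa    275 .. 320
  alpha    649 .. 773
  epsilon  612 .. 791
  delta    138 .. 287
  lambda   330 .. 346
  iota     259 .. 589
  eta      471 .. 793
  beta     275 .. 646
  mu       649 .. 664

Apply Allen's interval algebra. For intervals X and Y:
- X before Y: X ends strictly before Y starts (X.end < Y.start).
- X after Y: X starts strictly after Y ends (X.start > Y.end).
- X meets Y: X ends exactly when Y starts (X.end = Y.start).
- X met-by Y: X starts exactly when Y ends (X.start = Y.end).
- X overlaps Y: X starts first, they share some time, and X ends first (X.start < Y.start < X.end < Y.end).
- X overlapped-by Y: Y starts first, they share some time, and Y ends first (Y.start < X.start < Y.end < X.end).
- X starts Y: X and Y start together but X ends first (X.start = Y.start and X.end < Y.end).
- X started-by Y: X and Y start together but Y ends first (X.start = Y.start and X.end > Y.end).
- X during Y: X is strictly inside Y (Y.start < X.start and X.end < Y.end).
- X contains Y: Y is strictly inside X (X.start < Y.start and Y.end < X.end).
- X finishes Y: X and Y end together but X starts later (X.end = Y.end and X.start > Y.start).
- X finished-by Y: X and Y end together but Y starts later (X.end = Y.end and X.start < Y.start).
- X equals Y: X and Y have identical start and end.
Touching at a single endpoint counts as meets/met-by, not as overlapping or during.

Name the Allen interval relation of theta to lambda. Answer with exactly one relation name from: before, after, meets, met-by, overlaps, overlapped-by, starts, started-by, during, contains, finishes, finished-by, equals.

theta = [161, 330]; lambda = [330, 346].
Compare endpoints: theta.start < lambda.start, theta.start < lambda.end, theta.end = lambda.start, theta.end < lambda.end.
That pattern is 'meets'.

meets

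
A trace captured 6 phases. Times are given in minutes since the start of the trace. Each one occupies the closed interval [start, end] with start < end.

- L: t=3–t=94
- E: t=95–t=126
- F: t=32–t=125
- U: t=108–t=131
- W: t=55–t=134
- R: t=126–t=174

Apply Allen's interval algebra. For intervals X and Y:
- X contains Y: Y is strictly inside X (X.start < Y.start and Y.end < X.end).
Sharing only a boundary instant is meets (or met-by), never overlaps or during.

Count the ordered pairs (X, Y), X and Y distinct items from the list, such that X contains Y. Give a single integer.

2

Checking all 30 ordered pairs for relation 'contains'; matching pairs in alphabetical order:
(W, E): W contains E ✓
(W, U): W contains U ✓
Count: 2.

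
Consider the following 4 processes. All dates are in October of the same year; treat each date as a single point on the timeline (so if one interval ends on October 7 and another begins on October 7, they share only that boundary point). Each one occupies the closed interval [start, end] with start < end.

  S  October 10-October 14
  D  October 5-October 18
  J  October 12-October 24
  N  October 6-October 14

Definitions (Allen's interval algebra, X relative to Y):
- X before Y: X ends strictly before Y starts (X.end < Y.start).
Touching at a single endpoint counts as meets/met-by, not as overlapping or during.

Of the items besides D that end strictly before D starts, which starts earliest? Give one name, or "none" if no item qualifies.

none

Target D = [October 5, October 18].
J [October 12, October 24] → overlapped-by → excluded.
N [October 6, October 14] → during → excluded.
S [October 10, October 14] → during → excluded.
No candidates → none.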